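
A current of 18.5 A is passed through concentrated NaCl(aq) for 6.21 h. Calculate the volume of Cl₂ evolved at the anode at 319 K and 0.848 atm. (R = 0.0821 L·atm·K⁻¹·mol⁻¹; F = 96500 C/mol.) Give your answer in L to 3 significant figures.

Charge passed = 18.5 × 22356 = 4.136×10^5 C
n(e⁻) = Q/F = 4.136×10^5/96500 = 4.286 mol
2Cl⁻ → Cl₂ + 2e⁻, so n(Cl₂) = 4.286 / 2 = 2.143 mol
V = nRT/P = 2.143 × 0.0821 × 319 / 0.848 = 66.19 L

66.2 L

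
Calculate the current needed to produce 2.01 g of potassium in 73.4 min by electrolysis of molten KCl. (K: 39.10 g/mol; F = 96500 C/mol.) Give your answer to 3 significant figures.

n(K) = 2.01 / 39.10 = 0.05141 mol
K⁺ + e⁻ → K, so n(e⁻) = 0.05141 mol
Q = 0.05141 × 96500 = 4961 C
I = Q / t = 4961 / 4404 s = 1.13 A

1.13 A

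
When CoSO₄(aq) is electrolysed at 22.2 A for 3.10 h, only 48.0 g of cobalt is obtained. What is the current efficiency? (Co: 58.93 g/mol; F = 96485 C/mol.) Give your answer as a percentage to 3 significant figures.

Q = 22.2 × 11160 = 2.478×10^5 C
n(e⁻) = 2.478×10^5 / 96485 = 2.568 mol
Co²⁺ + 2e⁻ → Co, so theoretical n(Co) = 1.284 mol → 75.67 g
Efficiency = 48.0 / 75.67 = 0.6343 = 63.4%

63.4%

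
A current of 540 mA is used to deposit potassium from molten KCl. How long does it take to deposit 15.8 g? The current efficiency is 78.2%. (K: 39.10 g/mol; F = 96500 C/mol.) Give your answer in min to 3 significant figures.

1540 min

n(K) = 15.8 / 39.10 = 0.4041 mol
K⁺ + e⁻ → K, so n(e⁻) = 0.4041 mol
Q = 0.4041 × 96500 / 0.782 = 49870 C
t = Q / I = 49870 / 0.540 = 92350 s = 1540 min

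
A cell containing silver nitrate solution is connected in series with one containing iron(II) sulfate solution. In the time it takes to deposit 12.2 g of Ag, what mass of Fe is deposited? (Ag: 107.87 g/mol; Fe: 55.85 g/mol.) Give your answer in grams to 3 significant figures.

n(Ag) = 12.2 / 107.87 = 0.1131 mol
Ag⁺ + e⁻ → Ag, so n(e⁻) = 0.1131 mol
Same current for the same time ⇒ same n(e⁻) = 0.1131 mol in both cells.
Fe²⁺ + 2e⁻ → Fe, so n(Fe) = 0.1131 / 2 = 0.05655 mol
m(Fe) = 0.05655 × 55.85 = 3.16 g

3.16 g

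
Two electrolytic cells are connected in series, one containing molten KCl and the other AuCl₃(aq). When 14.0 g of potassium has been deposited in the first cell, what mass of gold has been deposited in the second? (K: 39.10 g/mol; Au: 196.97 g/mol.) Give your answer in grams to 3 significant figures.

n(K) = 14.0 / 39.10 = 0.3581 mol
K⁺ + e⁻ → K, so n(e⁻) = 0.3581 mol
In series, the same 0.3581 mol of electrons flows through the second cell.
Au³⁺ + 3e⁻ → Au, so n(Au) = 0.3581 / 3 = 0.1194 mol
m(Au) = 0.1194 × 196.97 = 23.5 g

23.5 g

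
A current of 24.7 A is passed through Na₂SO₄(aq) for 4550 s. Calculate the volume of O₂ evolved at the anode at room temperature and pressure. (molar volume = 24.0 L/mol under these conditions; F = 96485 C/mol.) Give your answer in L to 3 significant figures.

6.99 L

Q = It = 24.7 × 4550 = 1.124×10^5 C
Moles of electrons = 1.124×10^5 / 96485 = 1.165 mol
2H₂O → O₂ + 4H⁺ + 4e⁻, so n(O₂) = 1.165 / 4 = 0.2913 mol
V = 0.2913 × 24.0 = 6.991 L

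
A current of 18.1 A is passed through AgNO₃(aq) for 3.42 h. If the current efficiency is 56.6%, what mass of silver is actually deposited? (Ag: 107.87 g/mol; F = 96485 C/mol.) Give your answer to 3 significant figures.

Q = 18.1 × 12312 = 2.228×10^5 C
n(e⁻) = 2.228×10^5 / 96485 = 2.309 mol
Ag⁺ + e⁻ → Ag, so theoretical m(Ag) = 2.309 × 107.87 = 249.1 g
Actual mass = 56.6% × 249.1 = 141 g

141 g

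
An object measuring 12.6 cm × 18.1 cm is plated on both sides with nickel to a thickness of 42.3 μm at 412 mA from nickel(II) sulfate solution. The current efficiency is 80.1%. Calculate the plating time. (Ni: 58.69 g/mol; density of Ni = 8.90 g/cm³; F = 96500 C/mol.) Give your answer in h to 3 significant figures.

47.5 h

Plated area = 2 × 12.6 × 18.1 = 456.1 cm²
Volume = 456.1 × 42.3×10⁻⁴ cm = 1.929 cm³
m(Ni) = 1.929 × 8.90 = 17.17 g
n(Ni) = 17.17 / 58.69 = 0.2926 mol; n(e⁻) = 2 × 0.2926 = 0.5852 mol
Q = 0.5852 × 96500 / 0.801 = 70500 C
t = 70500 / 0.412 = 1.711×10^5 s = 47.5 h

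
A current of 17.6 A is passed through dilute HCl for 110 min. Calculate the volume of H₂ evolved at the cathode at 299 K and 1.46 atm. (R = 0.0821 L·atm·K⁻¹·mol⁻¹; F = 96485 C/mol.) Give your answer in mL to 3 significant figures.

Q = 17.6 A × 6600 s = 1.162×10^5 C
n(e⁻) = Q/F = 1.162×10^5/96485 = 1.204 mol
2H⁺ + 2e⁻ → H₂, so n(H₂) = 1.204 / 2 = 0.6020 mol
V = nRT/P = 0.6020 × 0.0821 × 299 / 1.46 = 10.12 L
= 10100 mL

10100 mL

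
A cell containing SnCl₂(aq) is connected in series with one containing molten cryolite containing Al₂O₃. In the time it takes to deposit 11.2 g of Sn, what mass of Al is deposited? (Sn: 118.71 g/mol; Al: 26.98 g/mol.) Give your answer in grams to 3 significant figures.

n(Sn) = 11.2 / 118.71 = 0.09435 mol
Sn²⁺ + 2e⁻ → Sn, so n(e⁻) = 2 × 0.09435 = 0.1887 mol
In series, the same 0.1887 mol of electrons flows through the second cell.
Al³⁺ + 3e⁻ → Al, so n(Al) = 0.1887 / 3 = 0.06290 mol
m(Al) = 0.06290 × 26.98 = 1.70 g

1.70 g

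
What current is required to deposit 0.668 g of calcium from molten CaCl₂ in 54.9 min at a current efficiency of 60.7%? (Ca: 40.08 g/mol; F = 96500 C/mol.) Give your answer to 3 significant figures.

1.61 A

n(Ca) = 0.668 / 40.08 = 0.01667 mol
Ca²⁺ + 2e⁻ → Ca, so n(e⁻) = 2 × 0.01667 = 0.03334 mol
Q = 0.03334 × 96500 / 0.607 = 5300 C
I = Q / t = 5300 / 3294 s = 1.61 A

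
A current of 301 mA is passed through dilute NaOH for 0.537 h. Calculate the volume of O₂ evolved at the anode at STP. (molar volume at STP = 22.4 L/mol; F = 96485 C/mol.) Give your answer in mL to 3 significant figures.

33.8 mL

Q = 0.301 A × 1933.2 s = 581.9 C
n(e⁻) = 581.9 / 96485 = 0.006031 mol
2H₂O → O₂ + 4H⁺ + 4e⁻, so n(O₂) = 0.006031 / 4 = 0.001508 mol
V = 0.001508 × 22.4 = 0.03378 L
= 33.8 mL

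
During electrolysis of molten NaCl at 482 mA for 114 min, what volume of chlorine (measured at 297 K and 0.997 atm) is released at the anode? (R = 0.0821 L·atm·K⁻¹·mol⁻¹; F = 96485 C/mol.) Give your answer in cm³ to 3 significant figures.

418 cm³

Q = 0.482 A × 6840 s = 3297 C
n(e⁻) = Q/F = 3297/96485 = 0.03417 mol
2Cl⁻ → Cl₂ + 2e⁻, so n(Cl₂) = 0.03417 / 2 = 0.01709 mol
V = nRT/P = 0.01709 × 0.0821 × 297 / 0.997 = 0.4180 L
= 418 cm³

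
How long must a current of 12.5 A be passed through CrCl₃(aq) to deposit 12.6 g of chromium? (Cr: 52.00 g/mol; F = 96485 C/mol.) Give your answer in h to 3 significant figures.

n(Cr) = 12.6 / 52.00 = 0.2423 mol
Cr³⁺ + 3e⁻ → Cr, so n(e⁻) = 3 × 0.2423 = 0.7269 mol
Q = 0.7269 × 96485 = 70130 C
t = Q / I = 70130 / 12.5 = 5610 s = 1.56 h

1.56 h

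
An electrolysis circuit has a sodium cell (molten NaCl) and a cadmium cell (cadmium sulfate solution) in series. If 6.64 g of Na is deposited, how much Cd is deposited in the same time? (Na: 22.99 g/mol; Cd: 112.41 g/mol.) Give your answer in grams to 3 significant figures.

n(Na) = 6.64 / 22.99 = 0.2888 mol
Na⁺ + e⁻ → Na, so n(e⁻) = 0.2888 mol
Since the cells are in series, n(e⁻) in the Cd cell is also 0.2888 mol.
Cd²⁺ + 2e⁻ → Cd, so n(Cd) = 0.2888 / 2 = 0.1444 mol
m(Cd) = 0.1444 × 112.41 = 16.2 g

16.2 g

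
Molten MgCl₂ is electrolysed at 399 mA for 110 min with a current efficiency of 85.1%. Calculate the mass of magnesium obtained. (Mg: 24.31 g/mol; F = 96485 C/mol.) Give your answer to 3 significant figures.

0.282 g

Q = 0.399 × 6600 = 2633 C
n(e⁻) = 2633 / 96485 = 0.02729 mol
Mg²⁺ + 2e⁻ → Mg, so theoretical m(Mg) = 0.01365 × 24.31 = 0.3318 g
Actual mass = 85.1% × 0.3318 = 0.282 g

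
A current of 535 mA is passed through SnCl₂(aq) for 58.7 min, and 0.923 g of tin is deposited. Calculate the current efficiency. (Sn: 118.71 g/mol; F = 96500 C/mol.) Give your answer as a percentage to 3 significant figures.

79.6%

Q = 0.535 × 3522 = 1884 C
n(e⁻) = 1884 / 96500 = 0.01952 mol
Sn²⁺ + 2e⁻ → Sn, so theoretical n(Sn) = 0.009760 mol → 1.159 g
Efficiency = 0.923 / 1.159 = 0.7964 = 79.6%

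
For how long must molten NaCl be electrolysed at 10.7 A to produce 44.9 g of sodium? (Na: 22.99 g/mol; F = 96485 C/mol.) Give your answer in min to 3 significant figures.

294 min

n(Na) = 44.9 / 22.99 = 1.953 mol
Na⁺ + e⁻ → Na, so n(e⁻) = 1.953 mol
Q = 1.953 × 96485 = 1.884×10^5 C
t = Q / I = 1.884×10^5 / 10.7 = 17610 s = 294 min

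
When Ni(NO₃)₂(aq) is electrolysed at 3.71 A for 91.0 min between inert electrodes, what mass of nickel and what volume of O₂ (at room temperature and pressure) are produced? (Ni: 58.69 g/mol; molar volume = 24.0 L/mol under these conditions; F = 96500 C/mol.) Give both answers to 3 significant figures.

6.16 g Ni; 1.26 L O₂

Q = 3.71 × 5460 = 20260 C; n(e⁻) = 20260 / 96500 = 0.2099 mol
Cathode: Ni²⁺ + 2e⁻ → Ni → n(Ni) = 0.2099/2 = 0.1050 mol → 6.16 g
Anode: 2H₂O → O₂ + 4H⁺ + 4e⁻ → n(O₂) = 0.2099/4 = 0.05248 mol → 1.26 L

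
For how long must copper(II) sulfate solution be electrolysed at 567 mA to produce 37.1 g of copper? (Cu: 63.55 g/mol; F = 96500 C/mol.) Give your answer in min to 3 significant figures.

n(Cu) = 37.1 / 63.55 = 0.5838 mol
Cu²⁺ + 2e⁻ → Cu, so n(e⁻) = 2 × 0.5838 = 1.168 mol
Q = 1.168 × 96500 = 1.127×10^5 C
t = Q / I = 1.127×10^5 / 0.567 = 1.988×10^5 s = 3310 min

3310 min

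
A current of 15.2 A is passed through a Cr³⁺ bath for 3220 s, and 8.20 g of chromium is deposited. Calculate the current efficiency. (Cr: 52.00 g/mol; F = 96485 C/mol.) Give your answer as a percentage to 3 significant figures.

93.3%

Q = 15.2 × 3220 = 48940 C
n(e⁻) = 48940 / 96485 = 0.5072 mol
Cr³⁺ + 3e⁻ → Cr, so theoretical n(Cr) = 0.1691 mol → 8.793 g
Efficiency = 8.20 / 8.793 = 0.9326 = 93.3%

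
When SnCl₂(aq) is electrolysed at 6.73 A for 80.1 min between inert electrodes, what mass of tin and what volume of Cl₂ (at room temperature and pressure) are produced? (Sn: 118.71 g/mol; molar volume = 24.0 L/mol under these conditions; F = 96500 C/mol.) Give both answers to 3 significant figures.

19.9 g Sn; 4.02 L Cl₂

Q = 6.73 × 4806 = 32340 C; n(e⁻) = 32340 / 96500 = 0.3351 mol
Cathode: Sn²⁺ + 2e⁻ → Sn → n(Sn) = 0.3351/2 = 0.1676 mol → 19.9 g
Anode: 2Cl⁻ → Cl₂ + 2e⁻ → n(Cl₂) = 0.3351/2 = 0.1676 mol → 4.02 L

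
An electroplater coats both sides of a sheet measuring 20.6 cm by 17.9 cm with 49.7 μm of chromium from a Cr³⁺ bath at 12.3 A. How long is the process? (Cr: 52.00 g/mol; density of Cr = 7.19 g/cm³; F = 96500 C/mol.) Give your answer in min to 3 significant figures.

Plated area = 2 × 20.6 × 17.9 = 737.5 cm²
Volume = 737.5 × 49.7×10⁻⁴ cm = 3.665 cm³
m(Cr) = 3.665 × 7.19 = 26.35 g
n(Cr) = 26.35 / 52.00 = 0.5067 mol; n(e⁻) = 3 × 0.5067 = 1.520 mol
Q = 1.520 × 96500 = 1.467×10^5 C
t = 1.467×10^5 / 12.3 = 11930 s = 199 min

199 min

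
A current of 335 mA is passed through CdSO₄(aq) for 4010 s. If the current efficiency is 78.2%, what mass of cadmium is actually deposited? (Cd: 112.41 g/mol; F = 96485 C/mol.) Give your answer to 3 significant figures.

Q = 0.335 × 4010 = 1343 C
n(e⁻) = 1343 / 96485 = 0.01392 mol
Cd²⁺ + 2e⁻ → Cd, so theoretical m(Cd) = 0.006960 × 112.41 = 0.7824 g
Actual mass = 78.2% × 0.7824 = 0.612 g

0.612 g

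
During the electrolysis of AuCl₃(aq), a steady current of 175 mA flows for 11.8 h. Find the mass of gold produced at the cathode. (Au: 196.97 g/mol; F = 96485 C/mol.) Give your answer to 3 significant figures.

Q = 0.175 A × 42480 s = 7434 C
n(e⁻) = 7434 / 96485 = 0.07705 mol
Au³⁺ + 3e⁻ → Au, so n(Au) = 0.07705 / 3 = 0.02568 mol
m = 0.02568 × 196.97 = 5.06 g

5.06 g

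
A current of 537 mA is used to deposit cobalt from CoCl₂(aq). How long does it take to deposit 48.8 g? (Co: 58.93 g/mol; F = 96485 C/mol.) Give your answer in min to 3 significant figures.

n(Co) = 48.8 / 58.93 = 0.8281 mol
Co²⁺ + 2e⁻ → Co, so n(e⁻) = 2 × 0.8281 = 1.656 mol
Q = 1.656 × 96485 = 1.598×10^5 C
t = Q / I = 1.598×10^5 / 0.537 = 2.976×10^5 s = 4960 min

4960 min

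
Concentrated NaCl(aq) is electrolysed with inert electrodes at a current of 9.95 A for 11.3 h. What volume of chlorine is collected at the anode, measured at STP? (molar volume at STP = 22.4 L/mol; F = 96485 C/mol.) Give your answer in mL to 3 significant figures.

Charge passed = 9.95 × 40680 = 4.048×10^5 C
Moles of electrons = 4.048×10^5 / 96485 = 4.195 mol
2Cl⁻ → Cl₂ + 2e⁻, so n(Cl₂) = 4.195 / 2 = 2.098 mol
V = 2.098 × 22.4 = 47.00 L
= 47000 mL

47000 mL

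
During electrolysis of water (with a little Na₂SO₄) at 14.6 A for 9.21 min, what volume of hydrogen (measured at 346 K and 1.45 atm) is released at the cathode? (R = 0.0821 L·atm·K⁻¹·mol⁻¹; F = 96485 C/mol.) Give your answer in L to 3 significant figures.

Q = 14.6 A × 552.6 s = 8068 C
n(e⁻) = Q/F = 8068/96485 = 0.08362 mol
2H⁺ + 2e⁻ → H₂, so n(H₂) = 0.08362 / 2 = 0.04181 mol
V = nRT/P = 0.04181 × 0.0821 × 346 / 1.45 = 0.8191 L

0.819 L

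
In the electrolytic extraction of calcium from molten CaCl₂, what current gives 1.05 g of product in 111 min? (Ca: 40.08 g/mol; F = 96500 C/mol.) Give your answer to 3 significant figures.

n(Ca) = 1.05 / 40.08 = 0.02620 mol
Ca²⁺ + 2e⁻ → Ca, so n(e⁻) = 2 × 0.02620 = 0.05240 mol
Q = 0.05240 × 96500 = 5057 C
I = Q / t = 5057 / 6660 s = 0.759 A

0.759 A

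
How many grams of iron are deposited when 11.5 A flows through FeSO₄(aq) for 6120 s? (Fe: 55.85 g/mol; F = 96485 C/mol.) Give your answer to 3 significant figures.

20.4 g

Charge passed = 11.5 × 6120 = 70380 C
n(e⁻) = 70380 / 96485 = 0.7294 mol
Fe²⁺ + 2e⁻ → Fe, so n(Fe) = 0.7294 / 2 = 0.3647 mol
m = 0.3647 × 55.85 = 20.4 g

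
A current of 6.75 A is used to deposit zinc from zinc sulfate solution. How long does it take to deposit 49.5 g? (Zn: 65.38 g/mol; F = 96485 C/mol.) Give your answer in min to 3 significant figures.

361 min

n(Zn) = 49.5 / 65.38 = 0.7571 mol
Zn²⁺ + 2e⁻ → Zn, so n(e⁻) = 2 × 0.7571 = 1.514 mol
Q = 1.514 × 96485 = 1.461×10^5 C
t = Q / I = 1.461×10^5 / 6.75 = 21640 s = 361 min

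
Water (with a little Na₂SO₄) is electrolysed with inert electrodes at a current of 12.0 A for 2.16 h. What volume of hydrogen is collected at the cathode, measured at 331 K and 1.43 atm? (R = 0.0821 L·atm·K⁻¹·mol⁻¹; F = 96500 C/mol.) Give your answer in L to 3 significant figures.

Charge passed = 12.0 × 7776 = 93310 C
n(e⁻) = 93310 / 96500 = 0.9669 mol
2H⁺ + 2e⁻ → H₂, so n(H₂) = 0.9669 / 2 = 0.4835 mol
V = nRT/P = 0.4835 × 0.0821 × 331 / 1.43 = 9.188 L

9.19 L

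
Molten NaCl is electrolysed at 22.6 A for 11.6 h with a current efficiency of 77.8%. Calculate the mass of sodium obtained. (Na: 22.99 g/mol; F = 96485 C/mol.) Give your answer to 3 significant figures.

Q = 22.6 × 41760 = 9.438×10^5 C
n(e⁻) = 9.438×10^5 / 96485 = 9.782 mol
Na⁺ + e⁻ → Na, so theoretical m(Na) = 9.782 × 22.99 = 224.9 g
Actual mass = 77.8% × 224.9 = 175 g

175 g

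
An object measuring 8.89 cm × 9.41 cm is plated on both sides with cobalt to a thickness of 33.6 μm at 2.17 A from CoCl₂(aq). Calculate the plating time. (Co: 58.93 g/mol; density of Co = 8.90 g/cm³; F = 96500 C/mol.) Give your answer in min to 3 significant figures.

126 min

Plated area = 2 × 8.89 × 9.41 = 167.3 cm²
Volume = 167.3 × 33.6×10⁻⁴ cm = 0.5621 cm³
m(Co) = 0.5621 × 8.90 = 5.003 g
n(Co) = 5.003 / 58.93 = 0.08490 mol; n(e⁻) = 2 × 0.08490 = 0.1698 mol
Q = 0.1698 × 96500 = 16390 C
t = 16390 / 2.17 = 7553 s = 126 min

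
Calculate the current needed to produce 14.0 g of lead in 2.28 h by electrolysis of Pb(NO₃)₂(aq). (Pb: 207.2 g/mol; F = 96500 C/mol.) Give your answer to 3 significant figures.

n(Pb) = 14.0 / 207.2 = 0.06757 mol
Pb²⁺ + 2e⁻ → Pb, so n(e⁻) = 2 × 0.06757 = 0.1351 mol
Q = 0.1351 × 96500 = 13040 C
I = Q / t = 13040 / 8208 s = 1.59 A

1.59 A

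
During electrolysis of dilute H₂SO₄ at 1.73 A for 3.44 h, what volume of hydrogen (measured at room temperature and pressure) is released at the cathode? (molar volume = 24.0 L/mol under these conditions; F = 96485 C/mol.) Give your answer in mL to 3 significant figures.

2660 mL

Q = 1.73 A × 12384 s = 21420 C
Moles of electrons = 21420 / 96485 = 0.2220 mol
2H⁺ + 2e⁻ → H₂, so n(H₂) = 0.2220 / 2 = 0.1110 mol
V = 0.1110 × 24.0 = 2.664 L
= 2660 mL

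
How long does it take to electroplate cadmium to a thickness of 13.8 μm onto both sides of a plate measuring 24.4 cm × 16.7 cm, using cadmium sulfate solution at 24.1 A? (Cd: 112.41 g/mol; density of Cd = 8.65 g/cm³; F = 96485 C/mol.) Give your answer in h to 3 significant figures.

0.192 h

Plated area = 2 × 24.4 × 16.7 = 815.0 cm²
Volume = 815.0 × 13.8×10⁻⁴ cm = 1.125 cm³
m(Cd) = 1.125 × 8.65 = 9.731 g
n(Cd) = 9.731 / 112.41 = 0.08657 mol; n(e⁻) = 2 × 0.08657 = 0.1731 mol
Q = 0.1731 × 96485 = 16700 C
t = 16700 / 24.1 = 692.9 s = 0.192 h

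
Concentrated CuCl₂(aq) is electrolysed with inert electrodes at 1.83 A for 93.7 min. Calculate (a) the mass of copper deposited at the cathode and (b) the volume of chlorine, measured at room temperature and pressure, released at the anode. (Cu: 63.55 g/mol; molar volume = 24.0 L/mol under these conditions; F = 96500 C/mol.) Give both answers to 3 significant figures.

3.39 g Cu; 1.28 L Cl₂

Q = 1.83 × 5622 = 10290 C; n(e⁻) = 10290 / 96500 = 0.1066 mol
Cathode: Cu²⁺ + 2e⁻ → Cu → n(Cu) = 0.1066/2 = 0.05330 mol → 3.39 g
Anode: 2Cl⁻ → Cl₂ + 2e⁻ → n(Cl₂) = 0.1066/2 = 0.05330 mol → 1.28 L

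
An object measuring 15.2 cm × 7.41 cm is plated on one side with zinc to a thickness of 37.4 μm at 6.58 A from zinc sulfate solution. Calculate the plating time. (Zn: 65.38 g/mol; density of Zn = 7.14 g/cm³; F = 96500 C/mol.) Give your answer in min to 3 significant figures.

Plated area = 15.2 × 7.41 = 112.6 cm²
Volume = 112.6 × 37.4×10⁻⁴ cm = 0.4211 cm³
m(Zn) = 0.4211 × 7.14 = 3.007 g
n(Zn) = 3.007 / 65.38 = 0.04599 mol; n(e⁻) = 2 × 0.04599 = 0.09198 mol
Q = 0.09198 × 96500 = 8876 C
t = 8876 / 6.58 = 1349 s = 22.5 min

22.5 min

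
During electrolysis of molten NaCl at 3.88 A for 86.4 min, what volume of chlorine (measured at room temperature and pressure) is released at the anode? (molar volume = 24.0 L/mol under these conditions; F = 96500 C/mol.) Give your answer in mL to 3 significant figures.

Charge passed = 3.88 × 5184 = 20110 C
n(e⁻) = 20110 / 96500 = 0.2084 mol
2Cl⁻ → Cl₂ + 2e⁻, so n(Cl₂) = 0.2084 / 2 = 0.1042 mol
V = 0.1042 × 24.0 = 2.501 L
= 2500 mL

2500 mL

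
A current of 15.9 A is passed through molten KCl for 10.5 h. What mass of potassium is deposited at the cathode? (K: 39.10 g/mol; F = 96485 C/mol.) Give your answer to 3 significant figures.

244 g

Charge passed = 15.9 × 37800 = 6.010×10^5 C
Moles of electrons = 6.010×10^5 / 96485 = 6.229 mol
K⁺ + e⁻ → K, so n(K) = 6.229 mol
m = 6.229 × 39.10 = 244 g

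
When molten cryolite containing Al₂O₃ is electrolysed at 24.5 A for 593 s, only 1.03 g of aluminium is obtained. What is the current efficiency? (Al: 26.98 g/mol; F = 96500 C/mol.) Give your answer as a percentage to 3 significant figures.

76.1%

Q = 24.5 × 593 = 14530 C
n(e⁻) = 14530 / 96500 = 0.1506 mol
Al³⁺ + 3e⁻ → Al, so theoretical n(Al) = 0.05020 mol → 1.354 g
Efficiency = 1.03 / 1.354 = 0.7607 = 76.1%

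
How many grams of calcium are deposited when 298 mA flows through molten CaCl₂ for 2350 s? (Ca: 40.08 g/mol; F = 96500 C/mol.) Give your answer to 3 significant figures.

0.145 g

Q = 0.298 A × 2350 s = 700.3 C
n(e⁻) = 700.3 / 96500 = 0.007257 mol
Ca²⁺ + 2e⁻ → Ca, so n(Ca) = 0.007257 / 2 = 0.003629 mol
m = 0.003629 × 40.08 = 0.145 g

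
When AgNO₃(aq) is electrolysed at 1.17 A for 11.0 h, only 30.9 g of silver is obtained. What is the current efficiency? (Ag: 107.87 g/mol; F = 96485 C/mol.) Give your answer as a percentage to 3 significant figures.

Q = 1.17 × 39600 = 46330 C
n(e⁻) = 46330 / 96485 = 0.4802 mol
Ag⁺ + e⁻ → Ag, so theoretical n(Ag) = 0.4802 mol → 51.80 g
Efficiency = 30.9 / 51.80 = 0.5965 = 59.7%

59.7%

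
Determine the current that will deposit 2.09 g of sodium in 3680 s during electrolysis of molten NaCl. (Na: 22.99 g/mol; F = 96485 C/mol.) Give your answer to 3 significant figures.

2.38 A

n(Na) = 2.09 / 22.99 = 0.09091 mol
Na⁺ + e⁻ → Na, so n(e⁻) = 0.09091 mol
Q = 0.09091 × 96485 = 8771 C
I = Q / t = 8771 / 3680 s = 2.38 A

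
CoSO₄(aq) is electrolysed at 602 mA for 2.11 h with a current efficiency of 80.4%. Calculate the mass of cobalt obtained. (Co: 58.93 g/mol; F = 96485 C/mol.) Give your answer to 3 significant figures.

1.12 g

Q = 0.602 × 7596 = 4573 C
n(e⁻) = 4573 / 96485 = 0.04740 mol
Co²⁺ + 2e⁻ → Co, so theoretical m(Co) = 0.02370 × 58.93 = 1.397 g
Actual mass = 80.4% × 1.397 = 1.12 g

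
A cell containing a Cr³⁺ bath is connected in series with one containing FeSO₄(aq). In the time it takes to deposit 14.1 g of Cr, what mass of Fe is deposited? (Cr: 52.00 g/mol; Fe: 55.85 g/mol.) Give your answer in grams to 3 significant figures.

22.7 g

n(Cr) = 14.1 / 52.00 = 0.2712 mol
Cr³⁺ + 3e⁻ → Cr, so n(e⁻) = 3 × 0.2712 = 0.8136 mol
Since the cells are in series, n(e⁻) in the Fe cell is also 0.8136 mol.
Fe²⁺ + 2e⁻ → Fe, so n(Fe) = 0.8136 / 2 = 0.4068 mol
m(Fe) = 0.4068 × 55.85 = 22.7 g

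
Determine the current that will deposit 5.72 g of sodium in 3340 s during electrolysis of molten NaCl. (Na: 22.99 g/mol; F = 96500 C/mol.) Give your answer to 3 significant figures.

n(Na) = 5.72 / 22.99 = 0.2488 mol
Na⁺ + e⁻ → Na, so n(e⁻) = 0.2488 mol
Q = 0.2488 × 96500 = 24010 C
I = Q / t = 24010 / 3340 s = 7.19 A

7.19 A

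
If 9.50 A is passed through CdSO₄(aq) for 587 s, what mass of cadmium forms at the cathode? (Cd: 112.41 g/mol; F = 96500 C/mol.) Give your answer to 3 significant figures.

Q = 9.50 A × 587 s = 5577 C
n(e⁻) = Q/F = 5577/96500 = 0.05779 mol
Cd²⁺ + 2e⁻ → Cd, so n(Cd) = 0.05779 / 2 = 0.02890 mol
m = 0.02890 × 112.41 = 3.25 g

3.25 g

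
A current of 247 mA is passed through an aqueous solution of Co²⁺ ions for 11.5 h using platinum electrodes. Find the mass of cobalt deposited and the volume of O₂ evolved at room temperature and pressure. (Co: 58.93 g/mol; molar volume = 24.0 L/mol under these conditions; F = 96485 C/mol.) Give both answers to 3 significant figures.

Q = 0.247 × 41400 = 10230 C; n(e⁻) = 10230 / 96485 = 0.1060 mol
Cathode: Co²⁺ + 2e⁻ → Co → n(Co) = 0.1060/2 = 0.05300 mol → 3.12 g
Anode: 2H₂O → O₂ + 4H⁺ + 4e⁻ → n(O₂) = 0.1060/4 = 0.02650 mol → 0.636 L

3.12 g Co; 0.636 L O₂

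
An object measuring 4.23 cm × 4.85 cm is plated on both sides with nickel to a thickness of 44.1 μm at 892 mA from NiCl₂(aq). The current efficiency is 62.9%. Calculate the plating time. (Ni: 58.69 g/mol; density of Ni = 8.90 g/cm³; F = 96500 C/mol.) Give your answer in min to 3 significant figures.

157 min

Plated area = 2 × 4.23 × 4.85 = 41.03 cm²
Volume = 41.03 × 44.1×10⁻⁴ cm = 0.1809 cm³
m(Ni) = 0.1809 × 8.90 = 1.610 g
n(Ni) = 1.610 / 58.69 = 0.02743 mol; n(e⁻) = 2 × 0.02743 = 0.05486 mol
Q = 0.05486 × 96500 / 0.629 = 8417 C
t = 8417 / 0.892 = 9436 s = 157 min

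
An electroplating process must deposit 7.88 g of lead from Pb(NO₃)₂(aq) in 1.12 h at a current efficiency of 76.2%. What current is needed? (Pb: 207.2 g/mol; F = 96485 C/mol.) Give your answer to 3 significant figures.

2.39 A

n(Pb) = 7.88 / 207.2 = 0.03803 mol
Pb²⁺ + 2e⁻ → Pb, so n(e⁻) = 2 × 0.03803 = 0.07606 mol
Q = 0.07606 × 96485 / 0.762 = 9631 C
I = Q / t = 9631 / 4032 s = 2.39 A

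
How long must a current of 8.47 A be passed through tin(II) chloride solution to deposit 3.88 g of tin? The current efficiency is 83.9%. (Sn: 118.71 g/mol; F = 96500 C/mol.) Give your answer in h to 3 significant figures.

0.247 h

n(Sn) = 3.88 / 118.71 = 0.03268 mol
Sn²⁺ + 2e⁻ → Sn, so n(e⁻) = 2 × 0.03268 = 0.06536 mol
Q = 0.06536 × 96500 / 0.839 = 7518 C
t = Q / I = 7518 / 8.47 = 887.6 s = 0.247 h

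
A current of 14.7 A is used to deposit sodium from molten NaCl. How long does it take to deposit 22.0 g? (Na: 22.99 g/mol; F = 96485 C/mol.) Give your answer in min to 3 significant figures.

n(Na) = 22.0 / 22.99 = 0.9569 mol
Na⁺ + e⁻ → Na, so n(e⁻) = 0.9569 mol
Q = 0.9569 × 96485 = 92330 C
t = Q / I = 92330 / 14.7 = 6281 s = 105 min

105 min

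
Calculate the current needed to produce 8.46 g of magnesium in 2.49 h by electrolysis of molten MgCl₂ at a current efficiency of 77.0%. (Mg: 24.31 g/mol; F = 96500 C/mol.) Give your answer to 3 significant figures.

9.73 A

n(Mg) = 8.46 / 24.31 = 0.3480 mol
Mg²⁺ + 2e⁻ → Mg, so n(e⁻) = 2 × 0.3480 = 0.6960 mol
Q = 0.6960 × 96500 / 0.770 = 87230 C
I = Q / t = 87230 / 8964 s = 9.73 A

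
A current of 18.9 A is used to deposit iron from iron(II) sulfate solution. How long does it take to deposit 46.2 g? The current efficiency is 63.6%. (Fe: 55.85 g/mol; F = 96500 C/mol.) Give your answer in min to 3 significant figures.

221 min

n(Fe) = 46.2 / 55.85 = 0.8272 mol
Fe²⁺ + 2e⁻ → Fe, so n(e⁻) = 2 × 0.8272 = 1.654 mol
Q = 1.654 × 96500 / 0.636 = 2.510×10^5 C
t = Q / I = 2.510×10^5 / 18.9 = 13280 s = 221 min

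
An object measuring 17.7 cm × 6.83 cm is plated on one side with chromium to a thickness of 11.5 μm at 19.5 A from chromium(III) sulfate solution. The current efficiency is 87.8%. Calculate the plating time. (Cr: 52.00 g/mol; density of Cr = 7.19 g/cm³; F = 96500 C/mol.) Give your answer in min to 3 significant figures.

Plated area = 17.7 × 6.83 = 120.9 cm²
Volume = 120.9 × 11.5×10⁻⁴ cm = 0.1390 cm³
m(Cr) = 0.1390 × 7.19 = 0.9994 g
n(Cr) = 0.9994 / 52.00 = 0.01922 mol; n(e⁻) = 3 × 0.01922 = 0.05766 mol
Q = 0.05766 × 96500 / 0.878 = 6337 C
t = 6337 / 19.5 = 325.0 s = 5.42 min

5.42 min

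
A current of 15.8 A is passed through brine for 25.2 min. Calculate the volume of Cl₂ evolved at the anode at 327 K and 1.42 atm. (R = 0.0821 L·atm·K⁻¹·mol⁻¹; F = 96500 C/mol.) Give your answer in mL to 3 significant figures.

2340 mL

Q = It = 15.8 × 1512 = 23890 C
n(e⁻) = Q/F = 23890/96500 = 0.2476 mol
2Cl⁻ → Cl₂ + 2e⁻, so n(Cl₂) = 0.2476 / 2 = 0.1238 mol
V = nRT/P = 0.1238 × 0.0821 × 327 / 1.42 = 2.341 L
= 2340 mL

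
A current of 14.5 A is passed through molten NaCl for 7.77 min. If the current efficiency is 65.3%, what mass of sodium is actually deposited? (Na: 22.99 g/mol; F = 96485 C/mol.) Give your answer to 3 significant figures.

1.05 g

Q = 14.5 × 466.2 = 6760 C
n(e⁻) = 6760 / 96485 = 0.07006 mol
Na⁺ + e⁻ → Na, so theoretical m(Na) = 0.07006 × 22.99 = 1.611 g
Actual mass = 65.3% × 1.611 = 1.05 g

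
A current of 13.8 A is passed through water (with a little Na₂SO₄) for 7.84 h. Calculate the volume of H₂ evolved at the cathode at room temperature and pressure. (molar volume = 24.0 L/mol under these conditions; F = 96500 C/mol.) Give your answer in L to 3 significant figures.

Charge passed = 13.8 × 28224 = 3.895×10^5 C
n(e⁻) = Q/F = 3.895×10^5/96500 = 4.036 mol
2H⁺ + 2e⁻ → H₂, so n(H₂) = 4.036 / 2 = 2.018 mol
V = 2.018 × 24.0 = 48.43 L

48.4 L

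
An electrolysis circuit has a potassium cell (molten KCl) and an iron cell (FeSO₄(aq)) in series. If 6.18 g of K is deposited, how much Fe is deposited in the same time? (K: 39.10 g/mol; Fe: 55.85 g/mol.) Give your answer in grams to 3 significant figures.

4.41 g

n(K) = 6.18 / 39.10 = 0.1581 mol
K⁺ + e⁻ → K, so n(e⁻) = 0.1581 mol
Same current for the same time ⇒ same n(e⁻) = 0.1581 mol in both cells.
Fe²⁺ + 2e⁻ → Fe, so n(Fe) = 0.1581 / 2 = 0.07905 mol
m(Fe) = 0.07905 × 55.85 = 4.41 g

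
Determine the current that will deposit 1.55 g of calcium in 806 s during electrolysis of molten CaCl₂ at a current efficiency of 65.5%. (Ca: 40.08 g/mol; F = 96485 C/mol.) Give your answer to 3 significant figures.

n(Ca) = 1.55 / 40.08 = 0.03867 mol
Ca²⁺ + 2e⁻ → Ca, so n(e⁻) = 2 × 0.03867 = 0.07734 mol
Q = 0.07734 × 96485 / 0.655 = 11390 C
I = Q / t = 11390 / 806 s = 14.1 A

14.1 A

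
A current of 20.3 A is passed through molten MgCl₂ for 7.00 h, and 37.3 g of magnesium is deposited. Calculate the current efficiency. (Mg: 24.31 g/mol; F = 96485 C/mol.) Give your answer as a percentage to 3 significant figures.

Q = 20.3 × 25200 = 5.116×10^5 C
n(e⁻) = 5.116×10^5 / 96485 = 5.302 mol
Mg²⁺ + 2e⁻ → Mg, so theoretical n(Mg) = 2.651 mol → 64.45 g
Efficiency = 37.3 / 64.45 = 0.5787 = 57.9%

57.9%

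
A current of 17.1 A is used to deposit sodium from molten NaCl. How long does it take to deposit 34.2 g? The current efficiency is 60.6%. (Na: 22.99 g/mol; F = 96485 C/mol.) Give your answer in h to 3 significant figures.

n(Na) = 34.2 / 22.99 = 1.488 mol
Na⁺ + e⁻ → Na, so n(e⁻) = 1.488 mol
Q = 1.488 × 96485 / 0.606 = 2.369×10^5 C
t = Q / I = 2.369×10^5 / 17.1 = 13850 s = 3.85 h

3.85 h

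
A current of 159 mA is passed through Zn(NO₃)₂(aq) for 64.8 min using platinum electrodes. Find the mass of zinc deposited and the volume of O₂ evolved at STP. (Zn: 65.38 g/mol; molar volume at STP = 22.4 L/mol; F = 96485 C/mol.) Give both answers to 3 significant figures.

Q = 0.159 × 3888 = 618.2 C; n(e⁻) = 618.2 / 96485 = 0.006407 mol
Cathode: Zn²⁺ + 2e⁻ → Zn → n(Zn) = 0.006407/2 = 0.003204 mol → 0.209 g
Anode: 2H₂O → O₂ + 4H⁺ + 4e⁻ → n(O₂) = 0.006407/4 = 0.001602 mol → 0.0359 L

0.209 g Zn; 0.0359 L O₂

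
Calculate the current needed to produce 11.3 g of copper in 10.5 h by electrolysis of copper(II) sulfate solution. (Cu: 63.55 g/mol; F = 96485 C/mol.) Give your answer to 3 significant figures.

0.908 A

n(Cu) = 11.3 / 63.55 = 0.1778 mol
Cu²⁺ + 2e⁻ → Cu, so n(e⁻) = 2 × 0.1778 = 0.3556 mol
Q = 0.3556 × 96485 = 34310 C
I = Q / t = 34310 / 37800 s = 0.908 A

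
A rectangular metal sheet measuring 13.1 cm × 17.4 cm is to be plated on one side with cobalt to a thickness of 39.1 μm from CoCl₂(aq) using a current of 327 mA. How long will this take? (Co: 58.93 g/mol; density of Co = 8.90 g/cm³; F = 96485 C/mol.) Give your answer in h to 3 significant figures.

Plated area = 13.1 × 17.4 = 227.9 cm²
Volume = 227.9 × 39.1×10⁻⁴ cm = 0.8911 cm³
m(Co) = 0.8911 × 8.90 = 7.931 g
n(Co) = 7.931 / 58.93 = 0.1346 mol; n(e⁻) = 2 × 0.1346 = 0.2692 mol
Q = 0.2692 × 96485 = 25970 C
t = 25970 / 0.327 = 79420 s = 22.1 h

22.1 h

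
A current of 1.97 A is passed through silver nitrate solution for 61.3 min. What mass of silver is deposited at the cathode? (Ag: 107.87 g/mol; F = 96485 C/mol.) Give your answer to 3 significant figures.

Charge passed = 1.97 × 3678 = 7246 C
n(e⁻) = 7246 / 96485 = 0.07510 mol
Ag⁺ + e⁻ → Ag, so n(Ag) = 0.07510 mol
m = 0.07510 × 107.87 = 8.10 g

8.10 g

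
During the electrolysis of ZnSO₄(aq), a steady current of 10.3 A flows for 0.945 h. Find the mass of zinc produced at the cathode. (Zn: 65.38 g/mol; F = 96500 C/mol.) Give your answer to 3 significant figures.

11.9 g

Charge passed = 10.3 × 3402 = 35040 C
n(e⁻) = Q/F = 35040/96500 = 0.3631 mol
Zn²⁺ + 2e⁻ → Zn, so n(Zn) = 0.3631 / 2 = 0.1816 mol
m = 0.1816 × 65.38 = 11.9 g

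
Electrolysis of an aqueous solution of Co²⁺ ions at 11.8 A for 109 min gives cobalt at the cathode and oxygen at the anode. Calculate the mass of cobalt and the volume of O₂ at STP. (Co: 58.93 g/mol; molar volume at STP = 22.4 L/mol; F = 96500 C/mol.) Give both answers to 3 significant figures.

23.6 g Co; 4.48 L O₂

Q = 11.8 × 6540 = 77170 C; n(e⁻) = 77170 / 96500 = 0.7997 mol
Cathode: Co²⁺ + 2e⁻ → Co → n(Co) = 0.7997/2 = 0.3999 mol → 23.6 g
Anode: 2H₂O → O₂ + 4H⁺ + 4e⁻ → n(O₂) = 0.7997/4 = 0.1999 mol → 4.48 L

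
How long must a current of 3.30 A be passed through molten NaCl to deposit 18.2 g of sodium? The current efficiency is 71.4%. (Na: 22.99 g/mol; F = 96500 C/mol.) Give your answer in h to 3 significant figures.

9.01 h

n(Na) = 18.2 / 22.99 = 0.7916 mol
Na⁺ + e⁻ → Na, so n(e⁻) = 0.7916 mol
Q = 0.7916 × 96500 / 0.714 = 1.070×10^5 C
t = Q / I = 1.070×10^5 / 3.30 = 32420 s = 9.01 h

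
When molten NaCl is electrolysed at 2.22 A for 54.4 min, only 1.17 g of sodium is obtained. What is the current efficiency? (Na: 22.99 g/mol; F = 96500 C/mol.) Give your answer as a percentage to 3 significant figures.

Q = 2.22 × 3264 = 7246 C
n(e⁻) = 7246 / 96500 = 0.07509 mol
Na⁺ + e⁻ → Na, so theoretical n(Na) = 0.07509 mol → 1.726 g
Efficiency = 1.17 / 1.726 = 0.6779 = 67.8%

67.8%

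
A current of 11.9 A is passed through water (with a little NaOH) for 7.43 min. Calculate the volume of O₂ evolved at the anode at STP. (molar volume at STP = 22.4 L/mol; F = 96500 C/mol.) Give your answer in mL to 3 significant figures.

Q = 11.9 A × 445.8 s = 5305 C
n(e⁻) = Q/F = 5305/96500 = 0.05497 mol
2H₂O → O₂ + 4H⁺ + 4e⁻, so n(O₂) = 0.05497 / 4 = 0.01374 mol
V = 0.01374 × 22.4 = 0.3078 L
= 308 mL

308 mL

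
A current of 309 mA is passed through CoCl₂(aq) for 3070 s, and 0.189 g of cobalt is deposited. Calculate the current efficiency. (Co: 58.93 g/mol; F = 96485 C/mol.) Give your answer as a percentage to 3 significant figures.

65.2%

Q = 0.309 × 3070 = 948.6 C
n(e⁻) = 948.6 / 96485 = 0.009832 mol
Co²⁺ + 2e⁻ → Co, so theoretical n(Co) = 0.004916 mol → 0.2897 g
Efficiency = 0.189 / 0.2897 = 0.6524 = 65.2%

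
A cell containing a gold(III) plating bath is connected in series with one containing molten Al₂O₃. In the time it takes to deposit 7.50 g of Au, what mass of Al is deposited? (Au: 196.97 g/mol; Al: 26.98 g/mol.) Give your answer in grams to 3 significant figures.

1.03 g

n(Au) = 7.50 / 196.97 = 0.03808 mol
Au³⁺ + 3e⁻ → Au, so n(e⁻) = 3 × 0.03808 = 0.1142 mol
Since the cells are in series, n(e⁻) in the Al cell is also 0.1142 mol.
Al³⁺ + 3e⁻ → Al, so n(Al) = 0.1142 / 3 = 0.03807 mol
m(Al) = 0.03807 × 26.98 = 1.03 g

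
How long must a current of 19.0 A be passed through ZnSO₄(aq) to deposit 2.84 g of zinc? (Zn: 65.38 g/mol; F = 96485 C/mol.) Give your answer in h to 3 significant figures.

n(Zn) = 2.84 / 65.38 = 0.04344 mol
Zn²⁺ + 2e⁻ → Zn, so n(e⁻) = 2 × 0.04344 = 0.08688 mol
Q = 0.08688 × 96485 = 8383 C
t = Q / I = 8383 / 19.0 = 441.2 s = 0.123 h

0.123 h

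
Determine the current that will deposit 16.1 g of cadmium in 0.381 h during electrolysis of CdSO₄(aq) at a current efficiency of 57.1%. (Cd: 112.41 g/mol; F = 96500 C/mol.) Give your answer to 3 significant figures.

n(Cd) = 16.1 / 112.41 = 0.1432 mol
Cd²⁺ + 2e⁻ → Cd, so n(e⁻) = 2 × 0.1432 = 0.2864 mol
Q = 0.2864 × 96500 / 0.571 = 48400 C
I = Q / t = 48400 / 1371.6 s = 35.3 A

35.3 A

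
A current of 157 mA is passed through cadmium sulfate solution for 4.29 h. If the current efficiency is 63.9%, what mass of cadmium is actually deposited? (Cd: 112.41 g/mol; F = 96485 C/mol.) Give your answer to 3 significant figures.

0.903 g

Q = 0.157 × 15444 = 2425 C
n(e⁻) = 2425 / 96485 = 0.02513 mol
Cd²⁺ + 2e⁻ → Cd, so theoretical m(Cd) = 0.01257 × 112.41 = 1.413 g
Actual mass = 63.9% × 1.413 = 0.903 g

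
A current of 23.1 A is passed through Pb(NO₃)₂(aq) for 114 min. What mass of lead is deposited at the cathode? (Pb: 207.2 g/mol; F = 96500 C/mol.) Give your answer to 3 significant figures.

170 g

Q = It = 23.1 × 6840 = 1.580×10^5 C
n(e⁻) = Q/F = 1.580×10^5/96500 = 1.637 mol
Pb²⁺ + 2e⁻ → Pb, so n(Pb) = 1.637 / 2 = 0.8185 mol
m = 0.8185 × 207.2 = 170 g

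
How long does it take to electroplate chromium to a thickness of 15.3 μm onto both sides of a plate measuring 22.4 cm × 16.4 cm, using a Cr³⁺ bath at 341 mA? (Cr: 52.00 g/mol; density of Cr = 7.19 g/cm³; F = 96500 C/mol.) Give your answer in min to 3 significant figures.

2200 min

Plated area = 2 × 22.4 × 16.4 = 734.7 cm²
Volume = 734.7 × 15.3×10⁻⁴ cm = 1.124 cm³
m(Cr) = 1.124 × 7.19 = 8.082 g
n(Cr) = 8.082 / 52.00 = 0.1554 mol; n(e⁻) = 3 × 0.1554 = 0.4662 mol
Q = 0.4662 × 96500 = 44990 C
t = 44990 / 0.341 = 1.319×10^5 s = 2200 min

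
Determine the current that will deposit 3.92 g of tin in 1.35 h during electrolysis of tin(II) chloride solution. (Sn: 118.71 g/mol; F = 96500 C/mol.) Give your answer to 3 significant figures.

n(Sn) = 3.92 / 118.71 = 0.03302 mol
Sn²⁺ + 2e⁻ → Sn, so n(e⁻) = 2 × 0.03302 = 0.06604 mol
Q = 0.06604 × 96500 = 6373 C
I = Q / t = 6373 / 4860 s = 1.31 A

1.31 A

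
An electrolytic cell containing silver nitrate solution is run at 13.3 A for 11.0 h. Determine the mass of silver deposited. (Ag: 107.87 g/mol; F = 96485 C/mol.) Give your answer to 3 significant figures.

Q = 13.3 A × 39600 s = 5.267×10^5 C
n(e⁻) = Q/F = 5.267×10^5/96485 = 5.459 mol
Ag⁺ + e⁻ → Ag, so n(Ag) = 5.459 mol
m = 5.459 × 107.87 = 589 g

589 g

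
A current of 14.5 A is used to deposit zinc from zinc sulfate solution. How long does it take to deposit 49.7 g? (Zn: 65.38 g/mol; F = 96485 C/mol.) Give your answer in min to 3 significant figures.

n(Zn) = 49.7 / 65.38 = 0.7602 mol
Zn²⁺ + 2e⁻ → Zn, so n(e⁻) = 2 × 0.7602 = 1.520 mol
Q = 1.520 × 96485 = 1.467×10^5 C
t = Q / I = 1.467×10^5 / 14.5 = 10120 s = 169 min

169 min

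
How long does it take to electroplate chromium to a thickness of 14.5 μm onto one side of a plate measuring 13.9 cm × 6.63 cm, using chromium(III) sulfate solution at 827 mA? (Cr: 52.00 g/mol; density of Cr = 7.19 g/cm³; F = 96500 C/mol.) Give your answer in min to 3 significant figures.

Plated area = 13.9 × 6.63 = 92.16 cm²
Volume = 92.16 × 14.5×10⁻⁴ cm = 0.1336 cm³
m(Cr) = 0.1336 × 7.19 = 0.9606 g
n(Cr) = 0.9606 / 52.00 = 0.01847 mol; n(e⁻) = 3 × 0.01847 = 0.05541 mol
Q = 0.05541 × 96500 = 5347 C
t = 5347 / 0.827 = 6466 s = 108 min

108 min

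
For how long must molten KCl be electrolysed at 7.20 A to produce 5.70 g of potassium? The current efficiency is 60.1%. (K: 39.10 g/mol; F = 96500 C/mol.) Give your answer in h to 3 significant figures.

0.903 h

n(K) = 5.70 / 39.10 = 0.1458 mol
K⁺ + e⁻ → K, so n(e⁻) = 0.1458 mol
Q = 0.1458 × 96500 / 0.601 = 23410 C
t = Q / I = 23410 / 7.20 = 3251 s = 0.903 h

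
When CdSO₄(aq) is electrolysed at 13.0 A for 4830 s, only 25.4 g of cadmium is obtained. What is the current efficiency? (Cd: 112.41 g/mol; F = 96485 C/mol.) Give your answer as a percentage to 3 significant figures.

Q = 13.0 × 4830 = 62790 C
n(e⁻) = 62790 / 96485 = 0.6508 mol
Cd²⁺ + 2e⁻ → Cd, so theoretical n(Cd) = 0.3254 mol → 36.58 g
Efficiency = 25.4 / 36.58 = 0.6944 = 69.4%

69.4%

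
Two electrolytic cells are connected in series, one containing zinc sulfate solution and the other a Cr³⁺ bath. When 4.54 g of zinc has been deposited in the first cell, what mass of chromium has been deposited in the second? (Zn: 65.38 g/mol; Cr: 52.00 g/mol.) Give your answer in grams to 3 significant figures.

2.41 g

n(Zn) = 4.54 / 65.38 = 0.06944 mol
Zn²⁺ + 2e⁻ → Zn, so n(e⁻) = 2 × 0.06944 = 0.1389 mol
The cells are in series, so the same charge (and hence the same n(e⁻) = 0.1389 mol) passes through both.
Cr³⁺ + 3e⁻ → Cr, so n(Cr) = 0.1389 / 3 = 0.04630 mol
m(Cr) = 0.04630 × 52.00 = 2.41 g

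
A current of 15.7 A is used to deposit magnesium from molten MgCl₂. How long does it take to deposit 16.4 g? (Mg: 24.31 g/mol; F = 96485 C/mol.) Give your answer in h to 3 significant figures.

n(Mg) = 16.4 / 24.31 = 0.6746 mol
Mg²⁺ + 2e⁻ → Mg, so n(e⁻) = 2 × 0.6746 = 1.349 mol
Q = 1.349 × 96485 = 1.302×10^5 C
t = Q / I = 1.302×10^5 / 15.7 = 8293 s = 2.30 h

2.30 h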